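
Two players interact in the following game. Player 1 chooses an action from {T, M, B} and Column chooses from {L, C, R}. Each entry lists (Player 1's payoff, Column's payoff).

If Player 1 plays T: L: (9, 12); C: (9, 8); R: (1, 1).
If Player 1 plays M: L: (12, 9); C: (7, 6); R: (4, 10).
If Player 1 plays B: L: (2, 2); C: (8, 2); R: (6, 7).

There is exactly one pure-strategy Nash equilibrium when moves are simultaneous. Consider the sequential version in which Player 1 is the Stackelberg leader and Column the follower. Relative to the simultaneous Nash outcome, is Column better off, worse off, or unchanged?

Solve by backward induction (Player 1 leads).
- T: BR = L, leader payoff 9.
- M: BR = R, leader payoff 4.
- B: BR = R, leader payoff 6.
Maximizing over 9, 4, 6, Player 1 chooses T. Subgame-perfect outcome: (T, L) with payoffs (9, 12).
For the simultaneous game, intersect best replies.
Player 1's best replies: L→M; C→T; R→B.
Column's best replies: T→L; M→R; B→R.
Only (B, R) has each player best-responding; Nash payoffs (6, 7).
Column earns 12 sequentially versus 7 at the Nash outcome: better off.

better off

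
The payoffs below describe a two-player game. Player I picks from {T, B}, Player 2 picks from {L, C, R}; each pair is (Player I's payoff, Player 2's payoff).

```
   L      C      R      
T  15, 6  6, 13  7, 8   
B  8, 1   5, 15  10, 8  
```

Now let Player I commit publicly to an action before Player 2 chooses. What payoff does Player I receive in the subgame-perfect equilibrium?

6

Backward induction with Player I moving first.
- T: BR = C, leader payoff 6.
- B: BR = C, leader payoff 5.
Player I's induced payoffs are 6, 5, so Player I commits to T. Subgame-perfect outcome: (T, C) with payoffs (6, 13).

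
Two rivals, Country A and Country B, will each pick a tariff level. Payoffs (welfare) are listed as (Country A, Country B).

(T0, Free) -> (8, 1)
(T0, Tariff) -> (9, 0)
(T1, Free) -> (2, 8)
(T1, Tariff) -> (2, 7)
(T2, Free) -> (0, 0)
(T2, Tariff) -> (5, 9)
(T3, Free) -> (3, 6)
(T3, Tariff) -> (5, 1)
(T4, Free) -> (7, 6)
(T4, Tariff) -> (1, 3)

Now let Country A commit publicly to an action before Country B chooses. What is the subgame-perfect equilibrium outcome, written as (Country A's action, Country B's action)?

Country B best-responds to each possible Country A move:
- T0: BR = Free, leader payoff 8.
- T1: BR = Free, leader payoff 2.
- T2: BR = Tariff, leader payoff 5.
- T3: BR = Free, leader payoff 3.
- T4: BR = Free, leader payoff 7.
Among 8, 2, 5, 3, 7, the best is 8 at T0. Subgame-perfect outcome: (T0, Free) with payoffs (8, 1).

(T0, Free)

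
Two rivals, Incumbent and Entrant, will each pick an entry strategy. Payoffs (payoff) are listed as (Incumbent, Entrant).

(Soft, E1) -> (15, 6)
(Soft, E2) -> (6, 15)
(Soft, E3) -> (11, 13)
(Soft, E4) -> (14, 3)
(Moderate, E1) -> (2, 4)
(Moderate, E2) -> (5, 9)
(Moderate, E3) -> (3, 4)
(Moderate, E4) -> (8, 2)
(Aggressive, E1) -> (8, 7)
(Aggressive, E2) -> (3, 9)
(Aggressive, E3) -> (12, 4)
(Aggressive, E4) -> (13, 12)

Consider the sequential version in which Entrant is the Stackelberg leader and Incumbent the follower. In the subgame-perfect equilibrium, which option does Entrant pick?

Work backward from Incumbent's decision.
- E1 → Incumbent plays Soft (best of 15, 2, 8); Entrant gets 6.
- E2 → Incumbent plays Soft (best of 6, 5, 3); Entrant gets 15.
- E3 → Incumbent plays Aggressive (best of 11, 3, 12); Entrant gets 4.
- E4 → Incumbent plays Soft (best of 14, 8, 13); Entrant gets 3.
Maximizing over 6, 15, 4, 3, Entrant chooses E2. Subgame-perfect outcome: (Soft, E2) with payoffs (6, 15).

E2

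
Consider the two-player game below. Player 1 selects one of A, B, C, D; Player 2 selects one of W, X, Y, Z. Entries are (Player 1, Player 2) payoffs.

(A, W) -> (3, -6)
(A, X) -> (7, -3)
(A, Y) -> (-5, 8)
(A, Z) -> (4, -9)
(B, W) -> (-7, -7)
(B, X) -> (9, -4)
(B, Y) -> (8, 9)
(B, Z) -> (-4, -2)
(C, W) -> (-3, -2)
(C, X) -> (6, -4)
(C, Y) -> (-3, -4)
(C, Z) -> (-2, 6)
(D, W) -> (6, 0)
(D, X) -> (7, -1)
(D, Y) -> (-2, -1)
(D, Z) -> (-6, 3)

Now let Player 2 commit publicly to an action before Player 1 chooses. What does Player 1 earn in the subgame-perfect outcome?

Player 1 best-responds to each possible Player 2 move:
- W → Player 1 plays D (best of 3, -7, -3, 6); Player 2 gets 0.
- X → Player 1 plays B (best of 7, 9, 6, 7); Player 2 gets -4.
- Y → Player 1 plays B (best of -5, 8, -3, -2); Player 2 gets 9.
- Z → Player 1 plays A (best of 4, -4, -2, -6); Player 2 gets -9.
Maximizing over 0, -4, 9, -9, Player 2 chooses Y. Subgame-perfect outcome: (B, Y) with payoffs (8, 9).

8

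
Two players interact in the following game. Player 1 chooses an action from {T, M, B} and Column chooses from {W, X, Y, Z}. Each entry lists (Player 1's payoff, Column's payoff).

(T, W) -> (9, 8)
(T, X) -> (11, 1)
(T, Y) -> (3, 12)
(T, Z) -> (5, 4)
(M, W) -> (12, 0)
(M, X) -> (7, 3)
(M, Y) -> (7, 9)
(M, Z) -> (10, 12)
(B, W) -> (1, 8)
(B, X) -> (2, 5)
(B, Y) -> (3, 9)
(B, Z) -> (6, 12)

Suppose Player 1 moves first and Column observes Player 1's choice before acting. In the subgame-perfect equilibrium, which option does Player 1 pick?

Backward induction with Player 1 moving first.
- T: BR = Y, leader payoff 3.
- M: BR = Z, leader payoff 10.
- B: BR = Z, leader payoff 6.
Among 3, 10, 6, the best is 10 at M. Subgame-perfect outcome: (M, Z) with payoffs (10, 12).

M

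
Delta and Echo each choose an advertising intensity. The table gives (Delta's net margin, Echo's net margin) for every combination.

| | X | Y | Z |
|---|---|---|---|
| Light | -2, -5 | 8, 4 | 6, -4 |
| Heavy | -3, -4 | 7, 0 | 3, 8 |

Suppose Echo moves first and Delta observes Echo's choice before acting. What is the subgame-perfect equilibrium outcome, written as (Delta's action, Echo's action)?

Solve by backward induction (Echo leads).
- X: BR = Light, leader payoff -5.
- Y: BR = Light, leader payoff 4.
- Z: BR = Light, leader payoff -4.
Echo's induced payoffs are -5, 4, -4, so Echo commits to Y. Subgame-perfect outcome: (Light, Y) with payoffs (8, 4).

(Light, Y)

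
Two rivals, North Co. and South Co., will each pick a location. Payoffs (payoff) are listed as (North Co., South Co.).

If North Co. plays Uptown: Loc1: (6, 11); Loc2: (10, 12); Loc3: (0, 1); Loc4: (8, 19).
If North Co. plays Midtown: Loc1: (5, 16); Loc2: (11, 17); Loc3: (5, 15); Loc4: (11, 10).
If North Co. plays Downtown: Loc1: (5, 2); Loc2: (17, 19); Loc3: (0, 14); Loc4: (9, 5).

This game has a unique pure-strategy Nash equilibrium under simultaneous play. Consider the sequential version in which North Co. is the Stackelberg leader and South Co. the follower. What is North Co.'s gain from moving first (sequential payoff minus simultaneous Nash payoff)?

0

Solve by backward induction (North Co. leads).
- Uptown → South Co. plays Loc4 (best of 11, 12, 1, 19); North Co. gets 8.
- Midtown → South Co. plays Loc2 (best of 16, 17, 15, 10); North Co. gets 11.
- Downtown → South Co. plays Loc2 (best of 2, 19, 14, 5); North Co. gets 17.
North Co.'s induced payoffs are 8, 11, 17, so North Co. commits to Downtown. Subgame-perfect outcome: (Downtown, Loc2) with payoffs (17, 19).
Now find the simultaneous Nash equilibrium.
North Co.'s best replies: Loc1→Uptown; Loc2→Downtown; Loc3→Midtown; Loc4→Midtown.
South Co.'s best replies: Uptown→Loc4; Midtown→Loc2; Downtown→Loc2.
The unique mutual best reply is (Downtown, Loc2), giving (17, 19).
North Co.'s commitment gain: 17 − 17 = 0.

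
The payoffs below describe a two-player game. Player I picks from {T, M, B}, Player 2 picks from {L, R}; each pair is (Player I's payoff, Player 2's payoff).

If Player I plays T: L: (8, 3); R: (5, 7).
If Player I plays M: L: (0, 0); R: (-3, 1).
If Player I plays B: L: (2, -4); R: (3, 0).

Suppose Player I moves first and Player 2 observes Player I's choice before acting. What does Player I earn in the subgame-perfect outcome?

Work backward from Player 2's decision.
- T: Player 2 compares 3, 7 and picks R; Player I would get 5.
- M: Player 2 compares 0, 1 and picks R; Player I would get -3.
- B: Player 2 compares -4, 0 and picks R; Player I would get 3.
Player I's induced payoffs are 5, -3, 3, so Player I commits to T. Subgame-perfect outcome: (T, R) with payoffs (5, 7).

5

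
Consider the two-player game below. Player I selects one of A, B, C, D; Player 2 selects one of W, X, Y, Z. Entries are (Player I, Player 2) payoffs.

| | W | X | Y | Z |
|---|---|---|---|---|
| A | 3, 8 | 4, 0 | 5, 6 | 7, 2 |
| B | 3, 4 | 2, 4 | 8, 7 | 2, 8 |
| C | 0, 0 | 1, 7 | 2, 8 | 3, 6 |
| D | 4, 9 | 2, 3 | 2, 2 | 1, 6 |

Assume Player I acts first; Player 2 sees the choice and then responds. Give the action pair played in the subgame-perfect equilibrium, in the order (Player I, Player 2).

(D, W)

Player 2 best-responds to each possible Player I move:
- A: BR = W, leader payoff 3.
- B: BR = Z, leader payoff 2.
- C: BR = Y, leader payoff 2.
- D: BR = W, leader payoff 4.
Player I's induced payoffs are 3, 2, 2, 4, so Player I commits to D. Subgame-perfect outcome: (D, W) with payoffs (4, 9).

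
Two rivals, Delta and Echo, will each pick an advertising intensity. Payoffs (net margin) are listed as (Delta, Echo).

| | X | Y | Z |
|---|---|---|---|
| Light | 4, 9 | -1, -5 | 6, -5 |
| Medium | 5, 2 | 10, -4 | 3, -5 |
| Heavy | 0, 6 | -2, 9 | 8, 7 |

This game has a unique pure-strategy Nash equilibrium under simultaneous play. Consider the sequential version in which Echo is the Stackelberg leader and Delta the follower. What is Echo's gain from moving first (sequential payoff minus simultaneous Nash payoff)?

Work backward from Delta's decision.
- X: BR = Medium, leader payoff 2.
- Y: BR = Medium, leader payoff -4.
- Z: BR = Heavy, leader payoff 7.
Among 2, -4, 7, the best is 7 at Z. Subgame-perfect outcome: (Heavy, Z) with payoffs (8, 7).
For the simultaneous game, intersect best replies.
Delta's best replies: X→Medium; Y→Medium; Z→Heavy.
Echo's best replies: Light→X; Medium→X; Heavy→Y.
Only (Medium, X) has each player best-responding; Nash payoffs (5, 2).
Echo's commitment gain: 7 − 2 = 5.

5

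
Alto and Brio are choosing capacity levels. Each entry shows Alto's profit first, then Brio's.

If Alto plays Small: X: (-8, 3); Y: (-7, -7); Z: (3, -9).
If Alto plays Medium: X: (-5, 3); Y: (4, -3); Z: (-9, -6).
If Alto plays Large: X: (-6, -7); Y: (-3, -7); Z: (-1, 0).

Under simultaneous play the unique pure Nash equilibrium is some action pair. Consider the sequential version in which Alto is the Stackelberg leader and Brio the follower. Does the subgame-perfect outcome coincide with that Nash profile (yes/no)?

Brio best-responds to each possible Alto move:
- Small: Brio compares 3, -7, -9 and picks X; Alto would get -8.
- Medium: Brio compares 3, -3, -6 and picks X; Alto would get -5.
- Large: Brio compares -7, -7, 0 and picks Z; Alto would get -1.
Alto's induced payoffs are -8, -5, -1, so Alto commits to Large. Subgame-perfect outcome: (Large, Z) with payoffs (-1, 0).
Under simultaneous play:
Alto's best replies: X→Medium; Y→Medium; Z→Small.
Brio's best replies: Small→X; Medium→X; Large→Z.
Only (Medium, X) has each player best-responding; Nash payoffs (-5, 3).
Sequential outcome (Large, Z) differs from the Nash profile (Medium, X).

no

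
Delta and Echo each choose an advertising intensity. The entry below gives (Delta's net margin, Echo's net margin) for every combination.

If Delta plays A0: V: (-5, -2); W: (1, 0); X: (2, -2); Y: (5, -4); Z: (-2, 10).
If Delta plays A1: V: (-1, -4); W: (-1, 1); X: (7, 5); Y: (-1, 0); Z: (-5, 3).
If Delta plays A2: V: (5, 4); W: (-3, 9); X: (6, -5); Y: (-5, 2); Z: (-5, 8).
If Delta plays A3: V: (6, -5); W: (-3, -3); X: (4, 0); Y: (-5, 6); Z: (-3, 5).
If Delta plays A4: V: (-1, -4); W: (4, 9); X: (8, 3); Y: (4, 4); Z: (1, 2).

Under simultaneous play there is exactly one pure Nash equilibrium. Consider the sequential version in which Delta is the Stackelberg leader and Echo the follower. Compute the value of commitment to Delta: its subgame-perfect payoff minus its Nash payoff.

Solve by backward induction (Delta leads).
- A0: Echo compares -2, 0, -2, -4, 10 and picks Z; Delta would get -2.
- A1: Echo compares -4, 1, 5, 0, 3 and picks X; Delta would get 7.
- A2: Echo compares 4, 9, -5, 2, 8 and picks W; Delta would get -3.
- A3: Echo compares -5, -3, 0, 6, 5 and picks Y; Delta would get -5.
- A4: Echo compares -4, 9, 3, 4, 2 and picks W; Delta would get 4.
Maximizing over -2, 7, -3, -5, 4, Delta chooses A1. Subgame-perfect outcome: (A1, X) with payoffs (7, 5).
For the simultaneous game, intersect best replies.
Delta's best replies: V→A3; W→A4; X→A4; Y→A0; Z→A4.
Echo's best replies: A0→Z; A1→X; A2→W; A3→Y; A4→W.
Only (A4, W) has each player best-responding; Nash payoffs (4, 9).
Delta's commitment gain: 7 − 4 = 3.

3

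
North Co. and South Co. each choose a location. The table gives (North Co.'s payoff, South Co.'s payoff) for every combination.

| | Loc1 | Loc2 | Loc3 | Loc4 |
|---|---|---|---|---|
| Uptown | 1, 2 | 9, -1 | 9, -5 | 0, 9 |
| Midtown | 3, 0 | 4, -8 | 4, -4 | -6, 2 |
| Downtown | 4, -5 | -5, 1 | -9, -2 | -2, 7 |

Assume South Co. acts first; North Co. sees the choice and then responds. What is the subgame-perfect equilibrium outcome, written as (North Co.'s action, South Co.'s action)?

(Uptown, Loc4)

North Co. best-responds to each possible South Co. move:
- Loc1: BR = Downtown, leader payoff -5.
- Loc2: BR = Uptown, leader payoff -1.
- Loc3: BR = Uptown, leader payoff -5.
- Loc4: BR = Uptown, leader payoff 9.
Among -5, -1, -5, 9, the best is 9 at Loc4. Subgame-perfect outcome: (Uptown, Loc4) with payoffs (0, 9).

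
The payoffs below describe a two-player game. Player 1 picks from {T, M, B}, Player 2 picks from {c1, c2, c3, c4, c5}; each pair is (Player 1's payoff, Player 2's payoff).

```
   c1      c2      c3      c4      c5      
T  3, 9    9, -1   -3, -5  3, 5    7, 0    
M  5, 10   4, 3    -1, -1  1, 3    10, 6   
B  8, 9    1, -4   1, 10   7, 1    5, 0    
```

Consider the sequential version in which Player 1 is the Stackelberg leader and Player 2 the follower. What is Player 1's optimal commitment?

M

Backward induction with Player 1 moving first.
- T: BR = c1, leader payoff 3.
- M: BR = c1, leader payoff 5.
- B: BR = c3, leader payoff 1.
Among 3, 5, 1, the best is 5 at M. Subgame-perfect outcome: (M, c1) with payoffs (5, 10).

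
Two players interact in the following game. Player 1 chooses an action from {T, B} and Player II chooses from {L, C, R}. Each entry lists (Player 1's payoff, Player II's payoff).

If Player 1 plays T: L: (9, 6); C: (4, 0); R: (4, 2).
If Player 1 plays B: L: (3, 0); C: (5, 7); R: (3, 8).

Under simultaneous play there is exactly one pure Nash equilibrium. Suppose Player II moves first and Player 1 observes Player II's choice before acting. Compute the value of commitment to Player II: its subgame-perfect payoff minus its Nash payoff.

1

Backward induction with Player II moving first.
- L: BR = T, leader payoff 6.
- C: BR = B, leader payoff 7.
- R: BR = T, leader payoff 2.
Player II's induced payoffs are 6, 7, 2, so Player II commits to C. Subgame-perfect outcome: (B, C) with payoffs (5, 7).
Under simultaneous play:
Player 1's best replies: L→T; C→B; R→T.
Player II's best replies: T→L; B→R.
Only (T, L) has each player best-responding; Nash payoffs (9, 6).
Player II's commitment gain: 7 − 6 = 1.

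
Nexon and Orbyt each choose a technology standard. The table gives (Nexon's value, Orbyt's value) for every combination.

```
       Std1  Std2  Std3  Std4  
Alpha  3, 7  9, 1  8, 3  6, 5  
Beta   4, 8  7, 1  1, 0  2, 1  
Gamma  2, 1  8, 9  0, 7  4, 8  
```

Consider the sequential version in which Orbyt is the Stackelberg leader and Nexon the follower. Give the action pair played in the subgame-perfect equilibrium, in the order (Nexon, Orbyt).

(Beta, Std1)

Nexon best-responds to each possible Orbyt move:
- Std1 → Nexon plays Beta (best of 3, 4, 2); Orbyt gets 8.
- Std2 → Nexon plays Alpha (best of 9, 7, 8); Orbyt gets 1.
- Std3 → Nexon plays Alpha (best of 8, 1, 0); Orbyt gets 3.
- Std4 → Nexon plays Alpha (best of 6, 2, 4); Orbyt gets 5.
Orbyt's induced payoffs are 8, 1, 3, 5, so Orbyt commits to Std1. Subgame-perfect outcome: (Beta, Std1) with payoffs (4, 8).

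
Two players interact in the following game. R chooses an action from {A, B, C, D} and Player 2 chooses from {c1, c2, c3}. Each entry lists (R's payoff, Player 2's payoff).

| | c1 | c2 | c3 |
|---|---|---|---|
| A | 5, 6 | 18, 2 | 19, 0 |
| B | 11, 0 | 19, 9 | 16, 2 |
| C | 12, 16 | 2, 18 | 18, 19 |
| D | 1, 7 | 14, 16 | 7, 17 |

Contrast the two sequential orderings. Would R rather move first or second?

If R leads: Player 2's best replies are A→c1, B→c2, C→c3, D→c3; R's induced payoffs 5, 19, 18, 7; outcome (B, c2), payoffs (19, 9).
If Player 2 leads: R's best replies are c1→C, c2→B, c3→A; Player 2's induced payoffs 16, 9, 0; outcome (C, c1), payoffs (12, 16).
R gets 19 moving first and 12 moving second, so R prefers to move first.

first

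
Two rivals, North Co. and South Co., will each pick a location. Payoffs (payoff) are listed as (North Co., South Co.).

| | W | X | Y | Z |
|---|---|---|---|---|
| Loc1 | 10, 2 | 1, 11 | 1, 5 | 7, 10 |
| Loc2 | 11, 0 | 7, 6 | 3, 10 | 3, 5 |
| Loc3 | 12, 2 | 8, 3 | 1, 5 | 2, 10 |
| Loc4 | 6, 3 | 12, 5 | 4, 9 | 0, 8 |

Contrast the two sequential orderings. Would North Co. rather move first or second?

If North Co. leads: South Co.'s best replies are Loc1→X, Loc2→Y, Loc3→Z, Loc4→Y; North Co.'s induced payoffs 1, 3, 2, 4; outcome (Loc4, Y), payoffs (4, 9).
If South Co. leads: North Co.'s best replies are W→Loc3, X→Loc4, Y→Loc4, Z→Loc1; South Co.'s induced payoffs 2, 5, 9, 10; outcome (Loc1, Z), payoffs (7, 10).
North Co. gets 4 moving first and 7 moving second, so North Co. prefers to move second.

second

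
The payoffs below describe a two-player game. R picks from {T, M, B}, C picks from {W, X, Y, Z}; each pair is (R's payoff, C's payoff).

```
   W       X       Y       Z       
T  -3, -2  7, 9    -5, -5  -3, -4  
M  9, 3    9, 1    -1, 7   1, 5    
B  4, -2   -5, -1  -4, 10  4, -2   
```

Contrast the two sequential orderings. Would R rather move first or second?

If R leads: C's best replies are T→X, M→Y, B→Y; R's induced payoffs 7, -1, -4; outcome (T, X), payoffs (7, 9).
If C leads: R's best replies are W→M, X→M, Y→M, Z→B; C's induced payoffs 3, 1, 7, -2; outcome (M, Y), payoffs (-1, 7).
R gets 7 moving first and -1 moving second, so R prefers to move first.

first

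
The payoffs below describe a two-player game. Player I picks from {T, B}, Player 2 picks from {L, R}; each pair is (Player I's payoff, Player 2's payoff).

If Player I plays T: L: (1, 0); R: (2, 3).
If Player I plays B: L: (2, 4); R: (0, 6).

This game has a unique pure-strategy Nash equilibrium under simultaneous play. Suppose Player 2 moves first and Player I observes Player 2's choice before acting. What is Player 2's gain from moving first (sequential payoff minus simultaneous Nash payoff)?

Solve by backward induction (Player 2 leads).
- L: BR = B, leader payoff 4.
- R: BR = T, leader payoff 3.
Player 2's induced payoffs are 4, 3, so Player 2 commits to L. Subgame-perfect outcome: (B, L) with payoffs (2, 4).
For the simultaneous game, intersect best replies.
Player I's best replies: L→B; R→T.
Player 2's best replies: T→R; B→R.
Only (T, R) has each player best-responding; Nash payoffs (2, 3).
Player 2's commitment gain: 4 − 3 = 1.

1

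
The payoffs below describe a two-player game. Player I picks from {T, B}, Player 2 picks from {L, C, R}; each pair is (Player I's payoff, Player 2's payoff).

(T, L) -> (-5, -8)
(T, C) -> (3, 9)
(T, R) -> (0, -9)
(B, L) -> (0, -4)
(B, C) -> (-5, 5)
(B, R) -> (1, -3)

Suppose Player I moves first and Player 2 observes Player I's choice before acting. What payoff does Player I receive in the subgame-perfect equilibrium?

3

Work backward from Player 2's decision.
- T: BR = C, leader payoff 3.
- B: BR = C, leader payoff -5.
Among 3, -5, the best is 3 at T. Subgame-perfect outcome: (T, C) with payoffs (3, 9).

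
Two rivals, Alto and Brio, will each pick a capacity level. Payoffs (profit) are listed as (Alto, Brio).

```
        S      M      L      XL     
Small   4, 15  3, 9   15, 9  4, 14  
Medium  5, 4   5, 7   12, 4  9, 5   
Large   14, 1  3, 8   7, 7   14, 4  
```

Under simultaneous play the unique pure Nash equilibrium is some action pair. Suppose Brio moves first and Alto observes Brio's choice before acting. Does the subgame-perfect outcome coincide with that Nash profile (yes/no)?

Alto best-responds to each possible Brio move:
- S: Alto compares 4, 5, 14 and picks Large; Brio would get 1.
- M: Alto compares 3, 5, 3 and picks Medium; Brio would get 7.
- L: Alto compares 15, 12, 7 and picks Small; Brio would get 9.
- XL: Alto compares 4, 9, 14 and picks Large; Brio would get 4.
Maximizing over 1, 7, 9, 4, Brio chooses L. Subgame-perfect outcome: (Small, L) with payoffs (15, 9).
For the simultaneous game, intersect best replies.
Alto's best replies: S→Large; M→Medium; L→Small; XL→Large.
Brio's best replies: Small→S; Medium→M; Large→M.
Only (Medium, M) has each player best-responding; Nash payoffs (5, 7).
Sequential outcome (Small, L) differs from the Nash profile (Medium, M).

no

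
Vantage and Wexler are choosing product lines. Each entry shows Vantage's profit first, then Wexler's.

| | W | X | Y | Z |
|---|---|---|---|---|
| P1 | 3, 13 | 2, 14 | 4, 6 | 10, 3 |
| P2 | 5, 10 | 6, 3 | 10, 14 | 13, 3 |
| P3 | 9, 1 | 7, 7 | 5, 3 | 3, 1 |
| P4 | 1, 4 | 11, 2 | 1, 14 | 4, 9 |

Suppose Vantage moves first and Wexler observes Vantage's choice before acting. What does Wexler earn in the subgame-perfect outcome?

14

Wexler best-responds to each possible Vantage move:
- P1: BR = X, leader payoff 2.
- P2: BR = Y, leader payoff 10.
- P3: BR = X, leader payoff 7.
- P4: BR = Y, leader payoff 1.
Vantage's induced payoffs are 2, 10, 7, 1, so Vantage commits to P2. Subgame-perfect outcome: (P2, Y) with payoffs (10, 14).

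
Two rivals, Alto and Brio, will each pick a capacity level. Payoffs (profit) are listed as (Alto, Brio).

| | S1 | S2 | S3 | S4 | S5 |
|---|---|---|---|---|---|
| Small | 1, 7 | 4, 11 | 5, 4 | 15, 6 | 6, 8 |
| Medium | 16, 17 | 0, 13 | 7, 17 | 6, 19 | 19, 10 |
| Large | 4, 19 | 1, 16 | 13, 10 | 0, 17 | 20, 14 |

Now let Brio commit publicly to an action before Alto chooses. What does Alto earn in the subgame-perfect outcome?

16

Backward induction with Brio moving first.
- S1 → Alto plays Medium (best of 1, 16, 4); Brio gets 17.
- S2 → Alto plays Small (best of 4, 0, 1); Brio gets 11.
- S3 → Alto plays Large (best of 5, 7, 13); Brio gets 10.
- S4 → Alto plays Small (best of 15, 6, 0); Brio gets 6.
- S5 → Alto plays Large (best of 6, 19, 20); Brio gets 14.
Maximizing over 17, 11, 10, 6, 14, Brio chooses S1. Subgame-perfect outcome: (Medium, S1) with payoffs (16, 17).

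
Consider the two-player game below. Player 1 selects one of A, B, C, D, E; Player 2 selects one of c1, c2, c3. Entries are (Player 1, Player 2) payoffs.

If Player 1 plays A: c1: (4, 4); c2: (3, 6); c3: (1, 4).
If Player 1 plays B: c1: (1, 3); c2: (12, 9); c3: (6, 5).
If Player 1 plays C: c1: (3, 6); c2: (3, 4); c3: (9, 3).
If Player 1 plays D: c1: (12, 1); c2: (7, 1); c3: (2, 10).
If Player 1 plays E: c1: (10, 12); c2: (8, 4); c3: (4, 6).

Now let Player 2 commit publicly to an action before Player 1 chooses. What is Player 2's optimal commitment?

c2

Player 1 best-responds to each possible Player 2 move:
- c1: Player 1 compares 4, 1, 3, 12, 10 and picks D; Player 2 would get 1.
- c2: Player 1 compares 3, 12, 3, 7, 8 and picks B; Player 2 would get 9.
- c3: Player 1 compares 1, 6, 9, 2, 4 and picks C; Player 2 would get 3.
Player 2's induced payoffs are 1, 9, 3, so Player 2 commits to c2. Subgame-perfect outcome: (B, c2) with payoffs (12, 9).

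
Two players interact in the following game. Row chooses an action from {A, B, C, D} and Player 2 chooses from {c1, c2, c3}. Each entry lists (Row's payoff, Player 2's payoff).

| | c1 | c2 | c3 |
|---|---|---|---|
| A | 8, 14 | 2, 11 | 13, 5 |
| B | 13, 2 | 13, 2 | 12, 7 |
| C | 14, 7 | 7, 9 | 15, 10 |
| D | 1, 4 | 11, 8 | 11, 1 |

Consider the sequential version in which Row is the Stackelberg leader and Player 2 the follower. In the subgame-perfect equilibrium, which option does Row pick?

Work backward from Player 2's decision.
- A: BR = c1, leader payoff 8.
- B: BR = c3, leader payoff 12.
- C: BR = c3, leader payoff 15.
- D: BR = c2, leader payoff 11.
Among 8, 12, 15, 11, the best is 15 at C. Subgame-perfect outcome: (C, c3) with payoffs (15, 10).

C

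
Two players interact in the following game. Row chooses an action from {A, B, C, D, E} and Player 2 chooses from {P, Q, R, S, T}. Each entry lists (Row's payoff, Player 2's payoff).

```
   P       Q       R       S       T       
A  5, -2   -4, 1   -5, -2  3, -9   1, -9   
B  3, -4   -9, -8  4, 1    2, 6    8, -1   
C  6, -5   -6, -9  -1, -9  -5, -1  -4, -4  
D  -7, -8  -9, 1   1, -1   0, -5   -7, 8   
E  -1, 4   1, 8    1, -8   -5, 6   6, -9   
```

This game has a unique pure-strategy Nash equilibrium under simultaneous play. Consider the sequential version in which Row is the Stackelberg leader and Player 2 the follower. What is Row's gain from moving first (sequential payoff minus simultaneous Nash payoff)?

1

Work backward from Player 2's decision.
- A: Player 2 compares -2, 1, -2, -9, -9 and picks Q; Row would get -4.
- B: Player 2 compares -4, -8, 1, 6, -1 and picks S; Row would get 2.
- C: Player 2 compares -5, -9, -9, -1, -4 and picks S; Row would get -5.
- D: Player 2 compares -8, 1, -1, -5, 8 and picks T; Row would get -7.
- E: Player 2 compares 4, 8, -8, 6, -9 and picks Q; Row would get 1.
Among -4, 2, -5, -7, 1, the best is 2 at B. Subgame-perfect outcome: (B, S) with payoffs (2, 6).
Now find the simultaneous Nash equilibrium.
Row's best replies: P→C; Q→E; R→B; S→A; T→B.
Player 2's best replies: A→Q; B→S; C→S; D→T; E→Q.
The unique mutual best reply is (E, Q), giving (1, 8).
Row's commitment gain: 2 − 1 = 1.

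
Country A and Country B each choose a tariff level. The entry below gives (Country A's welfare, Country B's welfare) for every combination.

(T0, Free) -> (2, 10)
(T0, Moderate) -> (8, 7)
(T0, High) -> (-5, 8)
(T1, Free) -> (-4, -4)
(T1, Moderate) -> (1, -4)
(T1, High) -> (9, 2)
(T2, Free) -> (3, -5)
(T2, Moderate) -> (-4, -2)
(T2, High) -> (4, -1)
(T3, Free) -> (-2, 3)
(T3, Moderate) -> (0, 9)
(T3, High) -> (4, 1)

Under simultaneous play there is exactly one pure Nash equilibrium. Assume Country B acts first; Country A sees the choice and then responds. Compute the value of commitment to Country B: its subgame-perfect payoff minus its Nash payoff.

Backward induction with Country B moving first.
- Free → Country A plays T2 (best of 2, -4, 3, -2); Country B gets -5.
- Moderate → Country A plays T0 (best of 8, 1, -4, 0); Country B gets 7.
- High → Country A plays T1 (best of -5, 9, 4, 4); Country B gets 2.
Country B's induced payoffs are -5, 7, 2, so Country B commits to Moderate. Subgame-perfect outcome: (T0, Moderate) with payoffs (8, 7).
Under simultaneous play:
Country A's best replies: Free→T2; Moderate→T0; High→T1.
Country B's best replies: T0→Free; T1→High; T2→High; T3→Moderate.
Only (T1, High) has each player best-responding; Nash payoffs (9, 2).
Country B's commitment gain: 7 − 2 = 5.

5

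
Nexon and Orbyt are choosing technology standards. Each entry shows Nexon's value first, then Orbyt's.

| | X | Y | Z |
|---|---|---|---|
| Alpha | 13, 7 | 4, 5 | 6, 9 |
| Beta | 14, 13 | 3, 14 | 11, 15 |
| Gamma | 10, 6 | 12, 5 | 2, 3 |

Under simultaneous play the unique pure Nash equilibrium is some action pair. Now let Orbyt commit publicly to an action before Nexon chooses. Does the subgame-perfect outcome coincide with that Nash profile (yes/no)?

yes

Nexon best-responds to each possible Orbyt move:
- X: BR = Beta, leader payoff 13.
- Y: BR = Gamma, leader payoff 5.
- Z: BR = Beta, leader payoff 15.
Among 13, 5, 15, the best is 15 at Z. Subgame-perfect outcome: (Beta, Z) with payoffs (11, 15).
For the simultaneous game, intersect best replies.
Nexon's best replies: X→Beta; Y→Gamma; Z→Beta.
Orbyt's best replies: Alpha→Z; Beta→Z; Gamma→X.
The unique mutual best reply is (Beta, Z), giving (11, 15).
Sequential outcome (Beta, Z) coincides with the Nash profile (Beta, Z).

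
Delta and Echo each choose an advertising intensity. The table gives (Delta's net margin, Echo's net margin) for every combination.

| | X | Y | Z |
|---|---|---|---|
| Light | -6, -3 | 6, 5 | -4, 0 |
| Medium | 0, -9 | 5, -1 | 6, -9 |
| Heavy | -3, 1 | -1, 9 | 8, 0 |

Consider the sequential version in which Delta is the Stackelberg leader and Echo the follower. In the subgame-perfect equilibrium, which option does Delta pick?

Light

Backward induction with Delta moving first.
- Light: Echo compares -3, 5, 0 and picks Y; Delta would get 6.
- Medium: Echo compares -9, -1, -9 and picks Y; Delta would get 5.
- Heavy: Echo compares 1, 9, 0 and picks Y; Delta would get -1.
Maximizing over 6, 5, -1, Delta chooses Light. Subgame-perfect outcome: (Light, Y) with payoffs (6, 5).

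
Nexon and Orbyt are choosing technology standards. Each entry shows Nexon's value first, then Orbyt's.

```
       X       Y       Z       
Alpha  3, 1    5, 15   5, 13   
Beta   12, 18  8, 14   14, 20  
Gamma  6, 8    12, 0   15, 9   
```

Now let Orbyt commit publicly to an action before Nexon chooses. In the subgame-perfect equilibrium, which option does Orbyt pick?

Backward induction with Orbyt moving first.
- X → Nexon plays Beta (best of 3, 12, 6); Orbyt gets 18.
- Y → Nexon plays Gamma (best of 5, 8, 12); Orbyt gets 0.
- Z → Nexon plays Gamma (best of 5, 14, 15); Orbyt gets 9.
Maximizing over 18, 0, 9, Orbyt chooses X. Subgame-perfect outcome: (Beta, X) with payoffs (12, 18).

X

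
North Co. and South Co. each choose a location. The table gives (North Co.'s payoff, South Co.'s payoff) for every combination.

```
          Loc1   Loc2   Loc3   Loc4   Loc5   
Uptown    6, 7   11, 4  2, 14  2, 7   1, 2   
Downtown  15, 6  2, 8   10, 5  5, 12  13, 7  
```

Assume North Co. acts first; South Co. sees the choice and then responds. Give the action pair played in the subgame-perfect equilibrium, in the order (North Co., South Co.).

(Downtown, Loc4)

Work backward from South Co.'s decision.
- Uptown: South Co. compares 7, 4, 14, 7, 2 and picks Loc3; North Co. would get 2.
- Downtown: South Co. compares 6, 8, 5, 12, 7 and picks Loc4; North Co. would get 5.
North Co.'s induced payoffs are 2, 5, so North Co. commits to Downtown. Subgame-perfect outcome: (Downtown, Loc4) with payoffs (5, 12).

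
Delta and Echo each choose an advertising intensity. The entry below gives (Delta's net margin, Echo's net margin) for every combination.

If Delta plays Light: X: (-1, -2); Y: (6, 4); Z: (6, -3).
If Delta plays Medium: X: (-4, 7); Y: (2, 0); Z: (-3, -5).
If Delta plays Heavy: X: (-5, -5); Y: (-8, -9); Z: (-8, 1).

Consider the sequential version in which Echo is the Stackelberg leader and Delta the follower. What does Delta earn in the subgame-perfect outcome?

Work backward from Delta's decision.
- X: Delta compares -1, -4, -5 and picks Light; Echo would get -2.
- Y: Delta compares 6, 2, -8 and picks Light; Echo would get 4.
- Z: Delta compares 6, -3, -8 and picks Light; Echo would get -3.
Among -2, 4, -3, the best is 4 at Y. Subgame-perfect outcome: (Light, Y) with payoffs (6, 4).

6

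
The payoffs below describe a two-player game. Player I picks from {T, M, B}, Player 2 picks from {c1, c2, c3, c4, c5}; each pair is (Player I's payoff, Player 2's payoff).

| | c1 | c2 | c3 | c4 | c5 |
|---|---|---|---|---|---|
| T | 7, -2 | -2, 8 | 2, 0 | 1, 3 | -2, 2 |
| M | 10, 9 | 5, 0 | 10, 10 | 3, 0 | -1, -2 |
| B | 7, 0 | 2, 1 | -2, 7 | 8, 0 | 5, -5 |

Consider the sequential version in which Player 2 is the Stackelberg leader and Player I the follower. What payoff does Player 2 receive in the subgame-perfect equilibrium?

Player I best-responds to each possible Player 2 move:
- c1: Player I compares 7, 10, 7 and picks M; Player 2 would get 9.
- c2: Player I compares -2, 5, 2 and picks M; Player 2 would get 0.
- c3: Player I compares 2, 10, -2 and picks M; Player 2 would get 10.
- c4: Player I compares 1, 3, 8 and picks B; Player 2 would get 0.
- c5: Player I compares -2, -1, 5 and picks B; Player 2 would get -5.
Maximizing over 9, 0, 10, 0, -5, Player 2 chooses c3. Subgame-perfect outcome: (M, c3) with payoffs (10, 10).

10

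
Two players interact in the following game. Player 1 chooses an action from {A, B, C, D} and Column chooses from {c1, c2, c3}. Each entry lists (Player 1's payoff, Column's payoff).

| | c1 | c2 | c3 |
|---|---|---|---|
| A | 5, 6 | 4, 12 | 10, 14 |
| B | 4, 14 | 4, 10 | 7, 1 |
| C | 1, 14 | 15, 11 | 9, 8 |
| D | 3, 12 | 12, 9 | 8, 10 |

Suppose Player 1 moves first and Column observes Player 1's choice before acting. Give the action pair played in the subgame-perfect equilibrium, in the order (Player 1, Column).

Column best-responds to each possible Player 1 move:
- A: Column compares 6, 12, 14 and picks c3; Player 1 would get 10.
- B: Column compares 14, 10, 1 and picks c1; Player 1 would get 4.
- C: Column compares 14, 11, 8 and picks c1; Player 1 would get 1.
- D: Column compares 12, 9, 10 and picks c1; Player 1 would get 3.
Maximizing over 10, 4, 1, 3, Player 1 chooses A. Subgame-perfect outcome: (A, c3) with payoffs (10, 14).

(A, c3)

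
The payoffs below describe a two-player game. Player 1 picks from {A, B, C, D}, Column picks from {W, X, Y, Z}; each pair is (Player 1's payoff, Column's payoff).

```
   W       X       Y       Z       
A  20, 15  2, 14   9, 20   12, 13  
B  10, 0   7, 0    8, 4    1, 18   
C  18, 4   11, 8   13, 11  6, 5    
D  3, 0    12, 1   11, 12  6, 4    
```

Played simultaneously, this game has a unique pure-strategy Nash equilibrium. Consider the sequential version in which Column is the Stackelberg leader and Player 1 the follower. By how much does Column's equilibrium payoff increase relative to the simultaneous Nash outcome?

4

Work backward from Player 1's decision.
- W → Player 1 plays A (best of 20, 10, 18, 3); Column gets 15.
- X → Player 1 plays D (best of 2, 7, 11, 12); Column gets 1.
- Y → Player 1 plays C (best of 9, 8, 13, 11); Column gets 11.
- Z → Player 1 plays A (best of 12, 1, 6, 6); Column gets 13.
Maximizing over 15, 1, 11, 13, Column chooses W. Subgame-perfect outcome: (A, W) with payoffs (20, 15).
Under simultaneous play:
Player 1's best replies: W→A; X→D; Y→C; Z→A.
Column's best replies: A→Y; B→Z; C→Y; D→Y.
Only (C, Y) has each player best-responding; Nash payoffs (13, 11).
Column's commitment gain: 15 − 11 = 4.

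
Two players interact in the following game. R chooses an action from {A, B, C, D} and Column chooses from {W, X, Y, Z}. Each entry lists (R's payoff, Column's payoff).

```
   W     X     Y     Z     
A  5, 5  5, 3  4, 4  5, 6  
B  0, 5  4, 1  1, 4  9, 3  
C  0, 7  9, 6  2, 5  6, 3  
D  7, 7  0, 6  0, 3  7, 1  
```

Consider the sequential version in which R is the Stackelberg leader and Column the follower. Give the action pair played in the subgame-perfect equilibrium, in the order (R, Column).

Solve by backward induction (R leads).
- A: Column compares 5, 3, 4, 6 and picks Z; R would get 5.
- B: Column compares 5, 1, 4, 3 and picks W; R would get 0.
- C: Column compares 7, 6, 5, 3 and picks W; R would get 0.
- D: Column compares 7, 6, 3, 1 and picks W; R would get 7.
Maximizing over 5, 0, 0, 7, R chooses D. Subgame-perfect outcome: (D, W) with payoffs (7, 7).

(D, W)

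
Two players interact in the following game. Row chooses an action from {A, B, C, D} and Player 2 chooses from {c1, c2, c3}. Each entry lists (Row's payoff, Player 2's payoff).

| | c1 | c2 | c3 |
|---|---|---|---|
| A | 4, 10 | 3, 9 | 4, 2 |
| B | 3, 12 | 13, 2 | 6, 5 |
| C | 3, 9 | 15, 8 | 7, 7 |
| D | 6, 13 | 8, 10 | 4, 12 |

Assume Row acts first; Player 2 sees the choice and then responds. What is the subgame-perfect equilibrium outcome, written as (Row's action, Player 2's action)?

Solve by backward induction (Row leads).
- A: BR = c1, leader payoff 4.
- B: BR = c1, leader payoff 3.
- C: BR = c1, leader payoff 3.
- D: BR = c1, leader payoff 6.
Row's induced payoffs are 4, 3, 3, 6, so Row commits to D. Subgame-perfect outcome: (D, c1) with payoffs (6, 13).

(D, c1)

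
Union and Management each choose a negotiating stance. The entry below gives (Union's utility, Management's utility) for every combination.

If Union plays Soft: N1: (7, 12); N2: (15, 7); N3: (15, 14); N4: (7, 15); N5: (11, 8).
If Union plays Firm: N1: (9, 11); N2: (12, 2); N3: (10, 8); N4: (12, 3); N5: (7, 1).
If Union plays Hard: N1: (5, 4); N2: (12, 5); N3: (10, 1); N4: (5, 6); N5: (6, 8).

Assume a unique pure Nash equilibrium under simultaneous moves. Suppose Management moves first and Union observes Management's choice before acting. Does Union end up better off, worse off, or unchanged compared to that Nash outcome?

better off

Solve by backward induction (Management leads).
- N1 → Union plays Firm (best of 7, 9, 5); Management gets 11.
- N2 → Union plays Soft (best of 15, 12, 12); Management gets 7.
- N3 → Union plays Soft (best of 15, 10, 10); Management gets 14.
- N4 → Union plays Firm (best of 7, 12, 5); Management gets 3.
- N5 → Union plays Soft (best of 11, 7, 6); Management gets 8.
Management's induced payoffs are 11, 7, 14, 3, 8, so Management commits to N3. Subgame-perfect outcome: (Soft, N3) with payoffs (15, 14).
Now find the simultaneous Nash equilibrium.
Union's best replies: N1→Firm; N2→Soft; N3→Soft; N4→Firm; N5→Soft.
Management's best replies: Soft→N4; Firm→N1; Hard→N5.
The unique mutual best reply is (Firm, N1), giving (9, 11).
Union earns 15 sequentially versus 9 at the Nash outcome: better off.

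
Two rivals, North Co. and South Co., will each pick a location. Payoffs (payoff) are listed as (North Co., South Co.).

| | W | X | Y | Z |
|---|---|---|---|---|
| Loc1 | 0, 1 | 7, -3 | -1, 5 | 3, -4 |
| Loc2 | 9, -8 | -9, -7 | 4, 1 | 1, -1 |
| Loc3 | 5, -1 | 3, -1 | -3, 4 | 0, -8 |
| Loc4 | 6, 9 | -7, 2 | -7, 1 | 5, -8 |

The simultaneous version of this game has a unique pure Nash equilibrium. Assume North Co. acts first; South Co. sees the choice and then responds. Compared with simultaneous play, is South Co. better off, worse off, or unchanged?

better off

Work backward from South Co.'s decision.
- Loc1: BR = Y, leader payoff -1.
- Loc2: BR = Y, leader payoff 4.
- Loc3: BR = Y, leader payoff -3.
- Loc4: BR = W, leader payoff 6.
Maximizing over -1, 4, -3, 6, North Co. chooses Loc4. Subgame-perfect outcome: (Loc4, W) with payoffs (6, 9).
Now find the simultaneous Nash equilibrium.
North Co.'s best replies: W→Loc2; X→Loc1; Y→Loc2; Z→Loc4.
South Co.'s best replies: Loc1→Y; Loc2→Y; Loc3→Y; Loc4→W.
Only (Loc2, Y) has each player best-responding; Nash payoffs (4, 1).
South Co. earns 9 sequentially versus 1 at the Nash outcome: better off.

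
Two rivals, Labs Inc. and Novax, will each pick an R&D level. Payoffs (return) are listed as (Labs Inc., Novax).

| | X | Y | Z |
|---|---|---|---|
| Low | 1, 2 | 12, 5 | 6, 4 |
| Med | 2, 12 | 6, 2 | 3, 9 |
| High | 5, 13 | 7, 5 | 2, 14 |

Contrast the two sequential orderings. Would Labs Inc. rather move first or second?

first

If Labs Inc. leads: Novax's best replies are Low→Y, Med→X, High→Z; Labs Inc.'s induced payoffs 12, 2, 2; outcome (Low, Y), payoffs (12, 5).
If Novax leads: Labs Inc.'s best replies are X→High, Y→Low, Z→Low; Novax's induced payoffs 13, 5, 4; outcome (High, X), payoffs (5, 13).
Labs Inc. gets 12 moving first and 5 moving second, so Labs Inc. prefers to move first.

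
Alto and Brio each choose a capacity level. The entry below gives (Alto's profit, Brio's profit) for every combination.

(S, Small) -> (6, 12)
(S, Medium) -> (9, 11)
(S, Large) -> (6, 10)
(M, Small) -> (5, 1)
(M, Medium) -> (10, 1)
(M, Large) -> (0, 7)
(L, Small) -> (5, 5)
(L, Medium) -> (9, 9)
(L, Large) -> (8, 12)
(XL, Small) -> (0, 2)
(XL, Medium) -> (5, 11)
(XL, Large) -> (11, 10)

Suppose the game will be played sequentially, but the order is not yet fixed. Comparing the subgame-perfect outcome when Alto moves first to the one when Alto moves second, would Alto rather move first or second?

first

If Alto leads: Brio's best replies are S→Small, M→Large, L→Large, XL→Medium; Alto's induced payoffs 6, 0, 8, 5; outcome (L, Large), payoffs (8, 12).
If Brio leads: Alto's best replies are Small→S, Medium→M, Large→XL; Brio's induced payoffs 12, 1, 10; outcome (S, Small), payoffs (6, 12).
Alto gets 8 moving first and 6 moving second, so Alto prefers to move first.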